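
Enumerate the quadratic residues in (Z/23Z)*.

1,2,3,4,6,8,9,12,13,16,18

Square k = 1,…,11 (k and 23−k give the same square):
1²=1, 2²=4, 3²=9, 4²=16, 5²≡2, 6²≡13, 7²≡3, 8²≡18, 9²≡12, 10²≡8, 11²≡6 (mod 23).
So the quadratic residues mod 23 are {1, 2, 3, 4, 6, 8, 9, 12, 13, 16, 18}.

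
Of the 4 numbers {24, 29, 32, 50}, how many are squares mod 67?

2

(24/67) = +1 → QR.
(29/67) = +1 → QR.
(32/67) = -1 → non-residue.
(50/67) = -1 → non-residue.
Total quadratic residues among the 4: 2.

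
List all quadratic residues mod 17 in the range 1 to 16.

1 2 4 8 9 13 15 16

Square k = 1,…,8 (k and 17−k give the same square):
1²=1, 2²=4, 3²=9, 4²=16, 5²≡8, 6²≡2, 7²≡15, 8²≡13 (mod 17).
So the quadratic residues mod 17 are {1, 2, 4, 8, 9, 13, 15, 16}.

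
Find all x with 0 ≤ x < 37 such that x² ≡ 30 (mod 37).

37 ≡ 1 (mod 4), so we find a root by search.
Trying successive values, 17² = 289 ≡ 30 (mod 37). The other root is 37 − 17 = 20.

17, 20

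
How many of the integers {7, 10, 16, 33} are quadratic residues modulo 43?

2

(7/43) = -1 → non-residue.
(10/43) = +1 → QR.
(16/43) = +1 → QR.
(33/43) = -1 → non-residue.
Total quadratic residues among the 4: 2.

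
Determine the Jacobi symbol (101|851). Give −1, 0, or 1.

1

Reciprocity: 101 ≡ 1 and 851 ≡ 3 (mod 4), so (101/851) = +(851/101).
Reduce top mod 101: now compute (43/101).
Reciprocity: 43 ≡ 3 and 101 ≡ 1 (mod 4), so (43/101) = +(101/43).
Reduce top mod 43: now compute (15/43).
Reciprocity: 15 ≡ 3 and 43 ≡ 3 (mod 4), so (15/43) = −(43/15).
Reduce top mod 15: now compute (13/15).
Reciprocity: 13 ≡ 1 and 15 ≡ 3 (mod 4), so (13/15) = +(15/13).
Reduce top mod 13: now compute (2/13).
Pull out 2: since 13 ≡ 5 (mod 8), (2/13) = -1.
Reached (1/13) = 1. Collecting the sign flips along the way, the symbol is +1.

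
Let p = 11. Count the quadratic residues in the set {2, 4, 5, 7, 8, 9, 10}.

(2/11) = -1 → non-residue.
(4/11) = +1 → QR.
(5/11) = +1 → QR.
(7/11) = -1 → non-residue.
(8/11) = -1 → non-residue.
(9/11) = +1 → QR.
(10/11) = -1 → non-residue.
Total quadratic residues among the 7: 3.

3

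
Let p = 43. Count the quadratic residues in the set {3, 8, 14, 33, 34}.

1

(3/43) = -1 → non-residue.
(8/43) = -1 → non-residue.
(14/43) = +1 → QR.
(33/43) = -1 → non-residue.
(34/43) = -1 → non-residue.
Total quadratic residues among the 5: 1.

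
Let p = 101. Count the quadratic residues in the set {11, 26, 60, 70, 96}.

2

(11/101) = -1 → non-residue.
(26/101) = -1 → non-residue.
(60/101) = -1 → non-residue.
(70/101) = +1 → QR.
(96/101) = +1 → QR.
Total quadratic residues among the 5: 2.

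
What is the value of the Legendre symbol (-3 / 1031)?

Euler's criterion: (-3/1031) ≡ 1028^515 (mod 1031).
1028^2 ≡ 9 (mod 1031)
1028^4 ≡ 81 (mod 1031)
1028^8 ≡ 375 (mod 1031)
1028^16 ≡ 409 (mod 1031)
1028^32 ≡ 259 (mod 1031)
1028^64 ≡ 66 (mod 1031)
1028^128 ≡ 232 (mod 1031)
1028^256 ≡ 212 (mod 1031)
1028^512 ≡ 611 (mod 1031)
1028^515 = 1028^(512+2+1) ≡ 1030 (mod 1031).
Result is 1030 ≡ −1, so (-3/1031) = −1.

-1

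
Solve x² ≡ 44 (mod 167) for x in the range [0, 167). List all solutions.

Since 167 ≡ 3 (mod 4), a square root of 44 is 44^((167+1)/4) = 44^42 mod 167.
Repeated squaring: 44^2≡99, 44^4≡115, 44^8≡32, 44^16≡22, 44^32≡150 (mod 167).
44^42 = 44^(32+8+2) ≡ 85 (mod 167).
Check: 85² = 7225 ≡ 44 (mod 167). The two roots are 82 and 85.

82, 85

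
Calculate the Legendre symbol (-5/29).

First reduce: -5 ≡ 24 (mod 29).
Pull out 2^3: since 29 ≡ 5 (mod 8), (2/29) = -1, so (2/29)^3 = -1.
Reciprocity: 3 ≡ 3 and 29 ≡ 1 (mod 4), so (3/29) = +(29/3).
Reduce top mod 3: now compute (2/3).
Pull out 2: since 3 ≡ 3 (mod 8), (2/3) = -1.
Reached (1/3) = 1. Collecting the sign flips along the way, the symbol is +1.

1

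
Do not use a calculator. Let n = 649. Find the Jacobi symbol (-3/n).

1

First reduce: -3 ≡ 646 (mod 649).
Pull out 2: since 649 ≡ 1 (mod 8), (2/649) = +1.
Reciprocity: 323 ≡ 3 and 649 ≡ 1 (mod 4), so (323/649) = +(649/323).
Reduce top mod 323: now compute (3/323).
Reciprocity: 3 ≡ 3 and 323 ≡ 3 (mod 4), so (3/323) = −(323/3).
Reduce top mod 3: now compute (2/3).
Pull out 2: since 3 ≡ 3 (mod 8), (2/3) = -1.
Reached (1/3) = 1. Collecting the sign flips along the way, the symbol is +1.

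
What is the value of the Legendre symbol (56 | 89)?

-1

Pull out 2^3: since 89 ≡ 1 (mod 8), (2/89) = +1, so (2/89)^3 = +1.
Reciprocity: 7 ≡ 3 and 89 ≡ 1 (mod 4), so (7/89) = +(89/7).
Reduce top mod 7: now compute (5/7).
Reciprocity: 5 ≡ 1 and 7 ≡ 3 (mod 4), so (5/7) = +(7/5).
Reduce top mod 5: now compute (2/5).
Pull out 2: since 5 ≡ 5 (mod 8), (2/5) = -1.
Reached (1/5) = 1. Collecting the sign flips along the way, the symbol is -1.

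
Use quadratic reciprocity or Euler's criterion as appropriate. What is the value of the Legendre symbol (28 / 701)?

Euler's criterion: (28/701) ≡ 28^350 (mod 701).
28^2 ≡ 83 (mod 701)
28^4 ≡ 580 (mod 701)
28^8 ≡ 621 (mod 701)
28^16 ≡ 91 (mod 701)
28^32 ≡ 570 (mod 701)
28^64 ≡ 337 (mod 701)
28^128 ≡ 7 (mod 701)
28^256 ≡ 49 (mod 701)
28^350 = 28^(256+64+16+8+4+2) ≡ 1 (mod 701).
Result is 1, so (28/701) = 1.

1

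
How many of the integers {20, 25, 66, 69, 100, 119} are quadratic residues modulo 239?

(20/239) = +1 → QR.
(25/239) = +1 → QR.
(66/239) = +1 → QR.
(69/239) = -1 → non-residue.
(100/239) = +1 → QR.
(119/239) = -1 → non-residue.
Total quadratic residues among the 6: 4.

4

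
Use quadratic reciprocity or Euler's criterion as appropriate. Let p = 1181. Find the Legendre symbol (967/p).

Euler's criterion: (967/1181) ≡ 967^590 (mod 1181).
967^2 ≡ 918 (mod 1181)
967^4 ≡ 671 (mod 1181)
967^8 ≡ 280 (mod 1181)
967^16 ≡ 454 (mod 1181)
967^32 ≡ 622 (mod 1181)
967^64 ≡ 697 (mod 1181)
967^128 ≡ 418 (mod 1181)
967^256 ≡ 1117 (mod 1181)
967^512 ≡ 553 (mod 1181)
967^590 = 967^(512+64+8+4+2) ≡ 1180 (mod 1181).
Result is 1180 ≡ −1, so (967/1181) = −1.

-1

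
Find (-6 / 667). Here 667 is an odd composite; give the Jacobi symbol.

First reduce: -6 ≡ 661 (mod 667).
Reciprocity: 661 ≡ 1 and 667 ≡ 3 (mod 4), so (661/667) = +(667/661).
Reduce top mod 661: now compute (6/661).
Pull out 2: since 661 ≡ 5 (mod 8), (2/661) = -1.
Reciprocity: 3 ≡ 3 and 661 ≡ 1 (mod 4), so (3/661) = +(661/3).
Reduce top mod 3: now compute (1/3).
Reached (1/3) = 1. Collecting the sign flips along the way, the symbol is -1.

-1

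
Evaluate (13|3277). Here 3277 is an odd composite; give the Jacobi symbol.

1

Reciprocity: 13 ≡ 1 and 3277 ≡ 1 (mod 4), so (13/3277) = +(3277/13).
Reduce top mod 13: now compute (1/13).
Reached (1/13) = 1. Collecting the sign flips along the way, the symbol is +1.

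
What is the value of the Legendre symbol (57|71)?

1

Euler's criterion: (57/71) ≡ 57^35 (mod 71).
57^2 ≡ 54 (mod 71)
57^4 ≡ 5 (mod 71)
57^8 ≡ 25 (mod 71)
57^16 ≡ 57 (mod 71)
57^32 ≡ 54 (mod 71)
57^35 = 57^(32+2+1) ≡ 1 (mod 71).
Result is 1, so (57/71) = 1.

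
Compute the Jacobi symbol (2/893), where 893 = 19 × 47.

-1

Pull out 2: since 893 ≡ 5 (mod 8), (2/893) = -1.
Reached (1/893) = 1. Collecting the sign flips along the way, the symbol is -1.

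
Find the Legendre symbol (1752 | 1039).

First reduce: 1752 ≡ 713 (mod 1039).
Reciprocity: 713 ≡ 1 and 1039 ≡ 3 (mod 4), so (713/1039) = +(1039/713).
Reduce top mod 713: now compute (326/713).
Pull out 2: since 713 ≡ 1 (mod 8), (2/713) = +1.
Reciprocity: 163 ≡ 3 and 713 ≡ 1 (mod 4), so (163/713) = +(713/163).
Reduce top mod 163: now compute (61/163).
Reciprocity: 61 ≡ 1 and 163 ≡ 3 (mod 4), so (61/163) = +(163/61).
Reduce top mod 61: now compute (41/61).
Reciprocity: 41 ≡ 1 and 61 ≡ 1 (mod 4), so (41/61) = +(61/41).
Reduce top mod 41: now compute (20/41).
Pull out 2^2: since 41 ≡ 1 (mod 8), (2/41) = +1, so (2/41)^2 = +1.
Reciprocity: 5 ≡ 1 and 41 ≡ 1 (mod 4), so (5/41) = +(41/5).
Reduce top mod 5: now compute (1/5).
Reached (1/5) = 1. Collecting the sign flips along the way, the symbol is +1.

1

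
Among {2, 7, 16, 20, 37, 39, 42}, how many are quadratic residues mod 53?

4

(2/53) = -1 → non-residue.
(7/53) = +1 → QR.
(16/53) = +1 → QR.
(20/53) = -1 → non-residue.
(37/53) = +1 → QR.
(39/53) = -1 → non-residue.
(42/53) = +1 → QR.
Total quadratic residues among the 7: 4.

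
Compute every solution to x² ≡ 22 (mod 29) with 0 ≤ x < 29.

29 ≡ 1 (mod 4), so we find a root by search.
Trying successive values, 14² = 196 ≡ 22 (mod 29). The other root is 29 − 14 = 15.

14, 15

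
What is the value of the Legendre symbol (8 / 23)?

1

Pull out 2^3: since 23 ≡ 7 (mod 8), (2/23) = +1, so (2/23)^3 = +1.
Reached (1/23) = 1. Collecting the sign flips along the way, the symbol is +1.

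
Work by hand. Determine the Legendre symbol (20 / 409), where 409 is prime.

1

Pull out 2^2: since 409 ≡ 1 (mod 8), (2/409) = +1, so (2/409)^2 = +1.
Reciprocity: 5 ≡ 1 and 409 ≡ 1 (mod 4), so (5/409) = +(409/5).
Reduce top mod 5: now compute (4/5).
Pull out 2^2: since 5 ≡ 5 (mod 8), (2/5) = -1, so (2/5)^2 = +1.
Reached (1/5) = 1. Collecting the sign flips along the way, the symbol is +1.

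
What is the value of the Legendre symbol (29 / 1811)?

Reciprocity: 29 ≡ 1 and 1811 ≡ 3 (mod 4), so (29/1811) = +(1811/29).
Reduce top mod 29: now compute (13/29).
Reciprocity: 13 ≡ 1 and 29 ≡ 1 (mod 4), so (13/29) = +(29/13).
Reduce top mod 13: now compute (3/13).
Reciprocity: 3 ≡ 3 and 13 ≡ 1 (mod 4), so (3/13) = +(13/3).
Reduce top mod 3: now compute (1/3).
Reached (1/3) = 1. Collecting the sign flips along the way, the symbol is +1.

1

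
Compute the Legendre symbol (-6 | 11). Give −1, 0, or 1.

Euler's criterion: (-6/11) ≡ 5^5 (mod 11).
5^2 ≡ 3 (mod 11)
5^4 ≡ 9 (mod 11)
5^5 = 5^(4+1) ≡ 1 (mod 11).
Result is 1, so (-6/11) = 1.

1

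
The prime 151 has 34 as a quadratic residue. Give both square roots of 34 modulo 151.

51, 100

Since 151 ≡ 3 (mod 4), a square root of 34 is 34^((151+1)/4) = 34^38 mod 151.
Repeated squaring: 34^2≡99, 34^4≡137, 34^8≡45, 34^16≡62, 34^32≡69 (mod 151).
34^38 = 34^(32+4+2) ≡ 100 (mod 151).
Check: 100² = 10000 ≡ 34 (mod 151). The two roots are 51 and 100.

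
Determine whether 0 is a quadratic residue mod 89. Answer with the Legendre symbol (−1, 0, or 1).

Top reduces to 0: gcd > 1, so the symbol is 0.

0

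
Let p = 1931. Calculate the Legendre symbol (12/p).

1

Pull out 2^2: since 1931 ≡ 3 (mod 8), (2/1931) = -1, so (2/1931)^2 = +1.
Reciprocity: 3 ≡ 3 and 1931 ≡ 3 (mod 4), so (3/1931) = −(1931/3).
Reduce top mod 3: now compute (2/3).
Pull out 2: since 3 ≡ 3 (mod 8), (2/3) = -1.
Reached (1/3) = 1. Collecting the sign flips along the way, the symbol is +1.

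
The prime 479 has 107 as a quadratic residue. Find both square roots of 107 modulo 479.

Since 479 ≡ 3 (mod 4), a square root of 107 is 107^((479+1)/4) = 107^120 mod 479.
Repeated squaring: 107^2≡432, 107^4≡293, 107^8≡108, 107^16≡168, 107^32≡442, 107^64≡411 (mod 479).
107^120 = 107^(64+32+16+8) ≡ 167 (mod 479).
Check: 167² = 27889 ≡ 107 (mod 479). The two roots are 167 and 312.

167, 312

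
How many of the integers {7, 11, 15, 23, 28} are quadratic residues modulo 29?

(7/29) = +1 → QR.
(11/29) = -1 → non-residue.
(15/29) = -1 → non-residue.
(23/29) = +1 → QR.
(28/29) = +1 → QR.
Total quadratic residues among the 5: 3.

3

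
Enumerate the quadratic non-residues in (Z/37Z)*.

2 5 6 8 13 14 15 17 18 19 20 22 23 24 29 31 32 35

Square k = 1,…,18 (k and 37−k give the same square):
1²=1, 2²=4, 3²=9, 4²=16, 5²=25, 6²=36, 7²≡12, 8²≡27, 9²≡7, 10²≡26, 11²≡10, 12²≡33, 13²≡21, 14²≡11, 15²≡3, 16²≡34, 17²≡30, 18²≡28 (mod 37).
The residues are {1, 3, 4, 7, 9, 10, 11, 12, 16, 21, 25, 26, 27, 28, 30, 33, 34, 36}; the non-residues are the remaining 18 nonzero classes.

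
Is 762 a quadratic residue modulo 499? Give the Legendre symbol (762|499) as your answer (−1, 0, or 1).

1

Euler's criterion: (762/499) ≡ 263^249 (mod 499).
263^2 ≡ 307 (mod 499)
263^4 ≡ 437 (mod 499)
263^8 ≡ 351 (mod 499)
263^16 ≡ 447 (mod 499)
263^32 ≡ 209 (mod 499)
263^64 ≡ 268 (mod 499)
263^128 ≡ 467 (mod 499)
263^249 = 263^(128+64+32+16+8+1) ≡ 1 (mod 499).
Result is 1, so (762/499) = 1.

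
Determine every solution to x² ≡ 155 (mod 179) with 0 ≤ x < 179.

Since 179 ≡ 3 (mod 4), a square root of 155 is 155^((179+1)/4) = 155^45 mod 179.
Repeated squaring: 155^2≡39, 155^4≡89, 155^8≡45, 155^16≡56, 155^32≡93 (mod 179).
155^45 = 155^(32+8+4+1) ≡ 100 (mod 179).
Check: 100² = 10000 ≡ 155 (mod 179). The two roots are 79 and 100.

79, 100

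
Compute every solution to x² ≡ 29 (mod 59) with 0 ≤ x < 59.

Since 59 ≡ 3 (mod 4), a square root of 29 is 29^((59+1)/4) = 29^15 mod 59.
Repeated squaring: 29^2≡15, 29^4≡48, 29^8≡3 (mod 59).
29^15 = 29^(8+4+2+1) ≡ 41 (mod 59).
Check: 41² = 1681 ≡ 29 (mod 59). The two roots are 18 and 41.

18, 41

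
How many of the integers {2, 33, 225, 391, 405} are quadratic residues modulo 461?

(2/461) = -1 → non-residue.
(33/461) = +1 → QR.
(225/461) = +1 → QR.
(391/461) = +1 → QR.
(405/461) = +1 → QR.
Total quadratic residues among the 5: 4.

4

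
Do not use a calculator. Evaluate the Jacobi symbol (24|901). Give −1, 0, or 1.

Pull out 2^3: since 901 ≡ 5 (mod 8), (2/901) = -1, so (2/901)^3 = -1.
Reciprocity: 3 ≡ 3 and 901 ≡ 1 (mod 4), so (3/901) = +(901/3).
Reduce top mod 3: now compute (1/3).
Reached (1/3) = 1. Collecting the sign flips along the way, the symbol is -1.

-1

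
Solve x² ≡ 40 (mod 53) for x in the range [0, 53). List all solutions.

26, 27

53 ≡ 1 (mod 4), so we find a root by search.
Trying successive values, 26² = 676 ≡ 40 (mod 53). The other root is 53 − 26 = 27.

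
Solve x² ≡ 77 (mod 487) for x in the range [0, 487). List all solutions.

45, 442

Since 487 ≡ 3 (mod 4), a square root of 77 is 77^((487+1)/4) = 77^122 mod 487.
Repeated squaring: 77^2≡85, 77^4≡407, 77^8≡69, 77^16≡378, 77^32≡193, 77^64≡237 (mod 487).
77^122 = 77^(64+32+16+8+2) ≡ 442 (mod 487).
Check: 442² = 195364 ≡ 77 (mod 487). The two roots are 45 and 442.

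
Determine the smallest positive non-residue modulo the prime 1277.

(2/1277) = −1, so 2 is the smallest positive non-residue mod 1277.

2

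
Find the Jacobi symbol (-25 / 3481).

First reduce: -25 ≡ 3456 (mod 3481).
Pull out 2^7: since 3481 ≡ 1 (mod 8), (2/3481) = +1, so (2/3481)^7 = +1.
Reciprocity: 27 ≡ 3 and 3481 ≡ 1 (mod 4), so (27/3481) = +(3481/27).
Reduce top mod 27: now compute (25/27).
Reciprocity: 25 ≡ 1 and 27 ≡ 3 (mod 4), so (25/27) = +(27/25).
Reduce top mod 25: now compute (2/25).
Pull out 2: since 25 ≡ 1 (mod 8), (2/25) = +1.
Reached (1/25) = 1. Collecting the sign flips along the way, the symbol is +1.

1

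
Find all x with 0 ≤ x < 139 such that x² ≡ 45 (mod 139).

Since 139 ≡ 3 (mod 4), a square root of 45 is 45^((139+1)/4) = 45^35 mod 139.
Repeated squaring: 45^2≡79, 45^4≡125, 45^8≡57, 45^16≡52, 45^32≡63 (mod 139).
45^35 = 45^(32+2+1) ≡ 36 (mod 139).
Check: 36² = 1296 ≡ 45 (mod 139). The two roots are 36 and 103.

36, 103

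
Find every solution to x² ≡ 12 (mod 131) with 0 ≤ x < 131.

55, 76

Since 131 ≡ 3 (mod 4), a square root of 12 is 12^((131+1)/4) = 12^33 mod 131.
Repeated squaring: 12^2≡13, 12^4≡38, 12^8≡3, 12^16≡9, 12^32≡81 (mod 131).
12^33 = 12^(32+1) ≡ 55 (mod 131).
Check: 55² = 3025 ≡ 12 (mod 131). The two roots are 55 and 76.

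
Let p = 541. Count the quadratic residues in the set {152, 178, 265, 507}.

(152/541) = -1 → non-residue.
(178/541) = +1 → QR.
(265/541) = +1 → QR.
(507/541) = +1 → QR.
Total quadratic residues among the 4: 3.

3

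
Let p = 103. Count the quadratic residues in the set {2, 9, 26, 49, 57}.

4

(2/103) = +1 → QR.
(9/103) = +1 → QR.
(26/103) = +1 → QR.
(49/103) = +1 → QR.
(57/103) = -1 → non-residue.
Total quadratic residues among the 5: 4.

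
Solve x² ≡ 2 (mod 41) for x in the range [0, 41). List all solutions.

41 ≡ 1 (mod 4), so we find a root by search.
Trying successive values, 17² = 289 ≡ 2 (mod 41). The other root is 41 − 17 = 24.

17, 24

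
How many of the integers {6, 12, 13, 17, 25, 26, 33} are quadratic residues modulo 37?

(6/37) = -1 → non-residue.
(12/37) = +1 → QR.
(13/37) = -1 → non-residue.
(17/37) = -1 → non-residue.
(25/37) = +1 → QR.
(26/37) = +1 → QR.
(33/37) = +1 → QR.
Total quadratic residues among the 7: 4.

4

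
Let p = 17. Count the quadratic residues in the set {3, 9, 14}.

(3/17) = -1 → non-residue.
(9/17) = +1 → QR.
(14/17) = -1 → non-residue.
Total quadratic residues among the 3: 1.

1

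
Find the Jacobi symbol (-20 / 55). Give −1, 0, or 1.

First reduce: -20 ≡ 35 (mod 55).
Reciprocity: 35 ≡ 3 and 55 ≡ 3 (mod 4), so (35/55) = −(55/35).
Reduce top mod 35: now compute (20/35).
Pull out 2^2: since 35 ≡ 3 (mod 8), (2/35) = -1, so (2/35)^2 = +1.
Reciprocity: 5 ≡ 1 and 35 ≡ 3 (mod 4), so (5/35) = +(35/5).
Reduce top mod 5: now compute (0/5).
Top reduces to 0: gcd > 1, so the symbol is 0.

0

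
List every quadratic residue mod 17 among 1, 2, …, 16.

Square k = 1,…,8 (k and 17−k give the same square):
1²=1, 2²=4, 3²=9, 4²=16, 5²≡8, 6²≡2, 7²≡15, 8²≡13 (mod 17).
So the quadratic residues mod 17 are {1, 2, 4, 8, 9, 13, 15, 16}.

1, 2, 4, 8, 9, 13, 15, 16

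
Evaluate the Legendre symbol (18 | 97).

Pull out 2: since 97 ≡ 1 (mod 8), (2/97) = +1.
Reciprocity: 9 ≡ 1 and 97 ≡ 1 (mod 4), so (9/97) = +(97/9).
Reduce top mod 9: now compute (7/9).
Reciprocity: 7 ≡ 3 and 9 ≡ 1 (mod 4), so (7/9) = +(9/7).
Reduce top mod 7: now compute (2/7).
Pull out 2: since 7 ≡ 7 (mod 8), (2/7) = +1.
Reached (1/7) = 1. Collecting the sign flips along the way, the symbol is +1.

1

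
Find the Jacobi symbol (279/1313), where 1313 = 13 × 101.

-1

Reciprocity: 279 ≡ 3 and 1313 ≡ 1 (mod 4), so (279/1313) = +(1313/279).
Reduce top mod 279: now compute (197/279).
Reciprocity: 197 ≡ 1 and 279 ≡ 3 (mod 4), so (197/279) = +(279/197).
Reduce top mod 197: now compute (82/197).
Pull out 2: since 197 ≡ 5 (mod 8), (2/197) = -1.
Reciprocity: 41 ≡ 1 and 197 ≡ 1 (mod 4), so (41/197) = +(197/41).
Reduce top mod 41: now compute (33/41).
Reciprocity: 33 ≡ 1 and 41 ≡ 1 (mod 4), so (33/41) = +(41/33).
Reduce top mod 33: now compute (8/33).
Pull out 2^3: since 33 ≡ 1 (mod 8), (2/33) = +1, so (2/33)^3 = +1.
Reached (1/33) = 1. Collecting the sign flips along the way, the symbol is -1.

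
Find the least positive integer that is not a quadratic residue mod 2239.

(2/2239) = +1, so 2 is a residue.
(3/2239) = −1, so 3 is the smallest positive non-residue mod 2239.

3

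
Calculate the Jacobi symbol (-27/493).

First reduce: -27 ≡ 466 (mod 493).
Pull out 2: since 493 ≡ 5 (mod 8), (2/493) = -1.
Reciprocity: 233 ≡ 1 and 493 ≡ 1 (mod 4), so (233/493) = +(493/233).
Reduce top mod 233: now compute (27/233).
Reciprocity: 27 ≡ 3 and 233 ≡ 1 (mod 4), so (27/233) = +(233/27).
Reduce top mod 27: now compute (17/27).
Reciprocity: 17 ≡ 1 and 27 ≡ 3 (mod 4), so (17/27) = +(27/17).
Reduce top mod 17: now compute (10/17).
Pull out 2: since 17 ≡ 1 (mod 8), (2/17) = +1.
Reciprocity: 5 ≡ 1 and 17 ≡ 1 (mod 4), so (5/17) = +(17/5).
Reduce top mod 5: now compute (2/5).
Pull out 2: since 5 ≡ 5 (mod 8), (2/5) = -1.
Reached (1/5) = 1. Collecting the sign flips along the way, the symbol is +1.

1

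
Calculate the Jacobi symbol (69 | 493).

Reciprocity: 69 ≡ 1 and 493 ≡ 1 (mod 4), so (69/493) = +(493/69).
Reduce top mod 69: now compute (10/69).
Pull out 2: since 69 ≡ 5 (mod 8), (2/69) = -1.
Reciprocity: 5 ≡ 1 and 69 ≡ 1 (mod 4), so (5/69) = +(69/5).
Reduce top mod 5: now compute (4/5).
Pull out 2^2: since 5 ≡ 5 (mod 8), (2/5) = -1, so (2/5)^2 = +1.
Reached (1/5) = 1. Collecting the sign flips along the way, the symbol is -1.

-1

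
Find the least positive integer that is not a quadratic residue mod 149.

(2/149) = −1, so 2 is the smallest positive non-residue mod 149.

2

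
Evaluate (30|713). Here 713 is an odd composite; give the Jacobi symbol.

1

Pull out 2: since 713 ≡ 1 (mod 8), (2/713) = +1.
Reciprocity: 15 ≡ 3 and 713 ≡ 1 (mod 4), so (15/713) = +(713/15).
Reduce top mod 15: now compute (8/15).
Pull out 2^3: since 15 ≡ 7 (mod 8), (2/15) = +1, so (2/15)^3 = +1.
Reached (1/15) = 1. Collecting the sign flips along the way, the symbol is +1.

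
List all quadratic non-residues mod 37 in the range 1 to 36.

Square k = 1,…,18 (k and 37−k give the same square):
1²=1, 2²=4, 3²=9, 4²=16, 5²=25, 6²=36, 7²≡12, 8²≡27, 9²≡7, 10²≡26, 11²≡10, 12²≡33, 13²≡21, 14²≡11, 15²≡3, 16²≡34, 17²≡30, 18²≡28 (mod 37).
The residues are {1, 3, 4, 7, 9, 10, 11, 12, 16, 21, 25, 26, 27, 28, 30, 33, 34, 36}; the non-residues are the remaining 18 nonzero classes.

2 5 6 8 13 14 15 17 18 19 20 22 23 24 29 31 32 35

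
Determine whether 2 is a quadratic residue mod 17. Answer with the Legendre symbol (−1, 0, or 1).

Pull out 2: since 17 ≡ 1 (mod 8), (2/17) = +1.
Reached (1/17) = 1. Collecting the sign flips along the way, the symbol is +1.

1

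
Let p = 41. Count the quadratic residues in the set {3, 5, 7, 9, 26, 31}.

(3/41) = -1 → non-residue.
(5/41) = +1 → QR.
(7/41) = -1 → non-residue.
(9/41) = +1 → QR.
(26/41) = -1 → non-residue.
(31/41) = +1 → QR.
Total quadratic residues among the 6: 3.

3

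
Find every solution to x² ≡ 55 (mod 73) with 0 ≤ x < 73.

36, 37

73 ≡ 1 (mod 4), so we find a root by search.
Trying successive values, 36² = 1296 ≡ 55 (mod 73). The other root is 73 − 36 = 37.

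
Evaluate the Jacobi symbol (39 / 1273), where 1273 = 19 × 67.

1

Reciprocity: 39 ≡ 3 and 1273 ≡ 1 (mod 4), so (39/1273) = +(1273/39).
Reduce top mod 39: now compute (25/39).
Reciprocity: 25 ≡ 1 and 39 ≡ 3 (mod 4), so (25/39) = +(39/25).
Reduce top mod 25: now compute (14/25).
Pull out 2: since 25 ≡ 1 (mod 8), (2/25) = +1.
Reciprocity: 7 ≡ 3 and 25 ≡ 1 (mod 4), so (7/25) = +(25/7).
Reduce top mod 7: now compute (4/7).
Pull out 2^2: since 7 ≡ 7 (mod 8), (2/7) = +1, so (2/7)^2 = +1.
Reached (1/7) = 1. Collecting the sign flips along the way, the symbol is +1.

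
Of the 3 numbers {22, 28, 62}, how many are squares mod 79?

(22/79) = +1 → QR.
(28/79) = -1 → non-residue.
(62/79) = +1 → QR.
Total quadratic residues among the 3: 2.

2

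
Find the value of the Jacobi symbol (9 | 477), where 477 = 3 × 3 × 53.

0

Reciprocity: 9 ≡ 1 and 477 ≡ 1 (mod 4), so (9/477) = +(477/9).
Reduce top mod 9: now compute (0/9).
Top reduces to 0: gcd > 1, so the symbol is 0.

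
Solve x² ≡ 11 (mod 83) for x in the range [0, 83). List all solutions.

29, 54

Since 83 ≡ 3 (mod 4), a square root of 11 is 11^((83+1)/4) = 11^21 mod 83.
Repeated squaring: 11^2≡38, 11^4≡33, 11^8≡10, 11^16≡17 (mod 83).
11^21 = 11^(16+4+1) ≡ 29 (mod 83).
Check: 29² = 841 ≡ 11 (mod 83). The two roots are 29 and 54.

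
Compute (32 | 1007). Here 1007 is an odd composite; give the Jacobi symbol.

Pull out 2^5: since 1007 ≡ 7 (mod 8), (2/1007) = +1, so (2/1007)^5 = +1.
Reached (1/1007) = 1. Collecting the sign flips along the way, the symbol is +1.

1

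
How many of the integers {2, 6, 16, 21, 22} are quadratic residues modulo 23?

3

(2/23) = +1 → QR.
(6/23) = +1 → QR.
(16/23) = +1 → QR.
(21/23) = -1 → non-residue.
(22/23) = -1 → non-residue.
Total quadratic residues among the 5: 3.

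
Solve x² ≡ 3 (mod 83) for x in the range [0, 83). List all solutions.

Since 83 ≡ 3 (mod 4), a square root of 3 is 3^((83+1)/4) = 3^21 mod 83.
Repeated squaring: 3^2≡9, 3^4≡81, 3^8≡4, 3^16≡16 (mod 83).
3^21 = 3^(16+4+1) ≡ 70 (mod 83).
Check: 70² = 4900 ≡ 3 (mod 83). The two roots are 13 and 70.

13, 70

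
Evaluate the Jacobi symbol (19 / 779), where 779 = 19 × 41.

0

Reciprocity: 19 ≡ 3 and 779 ≡ 3 (mod 4), so (19/779) = −(779/19).
Reduce top mod 19: now compute (0/19).
Top reduces to 0: gcd > 1, so the symbol is 0.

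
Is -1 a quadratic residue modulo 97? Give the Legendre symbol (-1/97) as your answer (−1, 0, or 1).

1

First reduce: -1 ≡ 96 (mod 97).
Pull out 2^5: since 97 ≡ 1 (mod 8), (2/97) = +1, so (2/97)^5 = +1.
Reciprocity: 3 ≡ 3 and 97 ≡ 1 (mod 4), so (3/97) = +(97/3).
Reduce top mod 3: now compute (1/3).
Reached (1/3) = 1. Collecting the sign flips along the way, the symbol is +1.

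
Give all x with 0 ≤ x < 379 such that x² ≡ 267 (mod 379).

Since 379 ≡ 3 (mod 4), a square root of 267 is 267^((379+1)/4) = 267^95 mod 379.
Repeated squaring: 267^2≡37, 267^4≡232, 267^8≡6, 267^16≡36, 267^32≡159, 267^64≡267 (mod 379).
267^95 = 267^(64+16+8+4+2+1) ≡ 159 (mod 379).
Check: 159² = 25281 ≡ 267 (mod 379). The two roots are 159 and 220.

159, 220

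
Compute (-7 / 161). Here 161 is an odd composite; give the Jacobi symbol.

0

First reduce: -7 ≡ 154 (mod 161).
Pull out 2: since 161 ≡ 1 (mod 8), (2/161) = +1.
Reciprocity: 77 ≡ 1 and 161 ≡ 1 (mod 4), so (77/161) = +(161/77).
Reduce top mod 77: now compute (7/77).
Reciprocity: 7 ≡ 3 and 77 ≡ 1 (mod 4), so (7/77) = +(77/7).
Reduce top mod 7: now compute (0/7).
Top reduces to 0: gcd > 1, so the symbol is 0.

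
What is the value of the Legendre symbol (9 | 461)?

Reciprocity: 9 ≡ 1 and 461 ≡ 1 (mod 4), so (9/461) = +(461/9).
Reduce top mod 9: now compute (2/9).
Pull out 2: since 9 ≡ 1 (mod 8), (2/9) = +1.
Reached (1/9) = 1. Collecting the sign flips along the way, the symbol is +1.

1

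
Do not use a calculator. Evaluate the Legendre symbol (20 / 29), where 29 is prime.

Euler's criterion: (20/29) ≡ 20^14 (mod 29).
20^2 ≡ 23 (mod 29)
20^4 ≡ 7 (mod 29)
20^8 ≡ 20 (mod 29)
20^14 = 20^(8+4+2) ≡ 1 (mod 29).
Result is 1, so (20/29) = 1.

1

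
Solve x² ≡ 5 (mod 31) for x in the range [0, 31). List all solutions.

6, 25

Since 31 ≡ 3 (mod 4), a square root of 5 is 5^((31+1)/4) = 5^8 mod 31.
Repeated squaring: 5^2≡25, 5^4≡5, 5^8≡25 (mod 31).
5^8 = 5^(8) ≡ 25 (mod 31).
Check: 25² = 625 ≡ 5 (mod 31). The two roots are 6 and 25.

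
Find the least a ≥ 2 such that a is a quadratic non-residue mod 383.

5

(2/383) = +1, so 2 is a residue.
(3/383) = +1, so 3 is a residue.
(4/383) = +1, so 4 is a residue.
(5/383) = −1, so 5 is the smallest positive non-residue mod 383.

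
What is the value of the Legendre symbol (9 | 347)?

1

Euler's criterion: (9/347) ≡ 9^173 (mod 347).
9^2 ≡ 81 (mod 347)
9^4 ≡ 315 (mod 347)
9^8 ≡ 330 (mod 347)
9^16 ≡ 289 (mod 347)
9^32 ≡ 241 (mod 347)
9^64 ≡ 132 (mod 347)
9^128 ≡ 74 (mod 347)
9^173 = 9^(128+32+8+4+1) ≡ 1 (mod 347).
Result is 1, so (9/347) = 1.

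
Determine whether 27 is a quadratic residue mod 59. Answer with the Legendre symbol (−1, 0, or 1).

1

Reciprocity: 27 ≡ 3 and 59 ≡ 3 (mod 4), so (27/59) = −(59/27).
Reduce top mod 27: now compute (5/27).
Reciprocity: 5 ≡ 1 and 27 ≡ 3 (mod 4), so (5/27) = +(27/5).
Reduce top mod 5: now compute (2/5).
Pull out 2: since 5 ≡ 5 (mod 8), (2/5) = -1.
Reached (1/5) = 1. Collecting the sign flips along the way, the symbol is +1.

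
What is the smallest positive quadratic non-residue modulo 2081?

3

(2/2081) = +1, so 2 is a residue.
(3/2081) = −1, so 3 is the smallest positive non-residue mod 2081.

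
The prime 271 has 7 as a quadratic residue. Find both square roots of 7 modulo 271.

Since 271 ≡ 3 (mod 4), a square root of 7 is 7^((271+1)/4) = 7^68 mod 271.
Repeated squaring: 7^2≡49, 7^4≡233, 7^8≡89, 7^16≡62, 7^32≡50, 7^64≡61 (mod 271).
7^68 = 7^(64+4) ≡ 121 (mod 271).
Check: 121² = 14641 ≡ 7 (mod 271). The two roots are 121 and 150.

121, 150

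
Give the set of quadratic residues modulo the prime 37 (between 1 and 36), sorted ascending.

Square k = 1,…,18 (k and 37−k give the same square):
1²=1, 2²=4, 3²=9, 4²=16, 5²=25, 6²=36, 7²≡12, 8²≡27, 9²≡7, 10²≡26, 11²≡10, 12²≡33, 13²≡21, 14²≡11, 15²≡3, 16²≡34, 17²≡30, 18²≡28 (mod 37).
So the quadratic residues mod 37 are {1, 3, 4, 7, 9, 10, 11, 12, 16, 21, 25, 26, 27, 28, 30, 33, 34, 36}.

1,3,4,7,9,10,11,12,16,21,25,26,27,28,30,33,34,36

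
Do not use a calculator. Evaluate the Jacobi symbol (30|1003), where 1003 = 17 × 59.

Pull out 2: since 1003 ≡ 3 (mod 8), (2/1003) = -1.
Reciprocity: 15 ≡ 3 and 1003 ≡ 3 (mod 4), so (15/1003) = −(1003/15).
Reduce top mod 15: now compute (13/15).
Reciprocity: 13 ≡ 1 and 15 ≡ 3 (mod 4), so (13/15) = +(15/13).
Reduce top mod 13: now compute (2/13).
Pull out 2: since 13 ≡ 5 (mod 8), (2/13) = -1.
Reached (1/13) = 1. Collecting the sign flips along the way, the symbol is -1.

-1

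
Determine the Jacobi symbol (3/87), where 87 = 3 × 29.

0

Reciprocity: 3 ≡ 3 and 87 ≡ 3 (mod 4), so (3/87) = −(87/3).
Reduce top mod 3: now compute (0/3).
Top reduces to 0: gcd > 1, so the symbol is 0.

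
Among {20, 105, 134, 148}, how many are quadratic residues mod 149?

(20/149) = +1 → QR.
(105/149) = -1 → non-residue.
(134/149) = -1 → non-residue.
(148/149) = +1 → QR.
Total quadratic residues among the 4: 2.

2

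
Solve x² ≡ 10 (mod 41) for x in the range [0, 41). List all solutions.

41 ≡ 1 (mod 4), so we find a root by search.
Trying successive values, 16² = 256 ≡ 10 (mod 41). The other root is 41 − 16 = 25.

16, 25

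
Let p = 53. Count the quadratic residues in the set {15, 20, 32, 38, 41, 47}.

(15/53) = +1 → QR.
(20/53) = -1 → non-residue.
(32/53) = -1 → non-residue.
(38/53) = +1 → QR.
(41/53) = -1 → non-residue.
(47/53) = +1 → QR.
Total quadratic residues among the 6: 3.

3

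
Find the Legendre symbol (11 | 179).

-1

Euler's criterion: (11/179) ≡ 11^89 (mod 179).
11^2 ≡ 121 (mod 179)
11^4 ≡ 142 (mod 179)
11^8 ≡ 116 (mod 179)
11^16 ≡ 31 (mod 179)
11^32 ≡ 66 (mod 179)
11^64 ≡ 60 (mod 179)
11^89 = 11^(64+16+8+1) ≡ 178 (mod 179).
Result is 178 ≡ −1, so (11/179) = −1.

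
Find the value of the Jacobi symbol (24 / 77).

Pull out 2^3: since 77 ≡ 5 (mod 8), (2/77) = -1, so (2/77)^3 = -1.
Reciprocity: 3 ≡ 3 and 77 ≡ 1 (mod 4), so (3/77) = +(77/3).
Reduce top mod 3: now compute (2/3).
Pull out 2: since 3 ≡ 3 (mod 8), (2/3) = -1.
Reached (1/3) = 1. Collecting the sign flips along the way, the symbol is +1.

1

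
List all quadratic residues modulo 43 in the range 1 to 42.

1 4 6 9 10 11 13 14 15 16 17 21 23 24 25 31 35 36 38 40 41

Square k = 1,…,21 (k and 43−k give the same square):
1²=1, 2²=4, 3²=9, 4²=16, 5²=25, 6²=36, 7²≡6, 8²≡21, 9²≡38, 10²≡14, 11²≡35, 12²≡15, 13²≡40, 14²≡24, 15²≡10, 16²≡41, 17²≡31, 18²≡23, 19²≡17, 20²≡13, 21²≡11 (mod 43).
So the quadratic residues mod 43 are {1, 4, 6, 9, 10, 11, 13, 14, 15, 16, 17, 21, 23, 24, 25, 31, 35, 36, 38, 40, 41}.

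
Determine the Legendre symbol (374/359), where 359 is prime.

Euler's criterion: (374/359) ≡ 15^179 (mod 359).
15^2 ≡ 225 (mod 359)
15^4 ≡ 6 (mod 359)
15^8 ≡ 36 (mod 359)
15^16 ≡ 219 (mod 359)
15^32 ≡ 214 (mod 359)
15^64 ≡ 203 (mod 359)
15^128 ≡ 283 (mod 359)
15^179 = 15^(128+32+16+2+1) ≡ 1 (mod 359).
Result is 1, so (374/359) = 1.

1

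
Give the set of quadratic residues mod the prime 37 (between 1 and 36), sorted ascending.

1 3 4 7 9 10 11 12 16 21 25 26 27 28 30 33 34 36

Square k = 1,…,18 (k and 37−k give the same square):
1²=1, 2²=4, 3²=9, 4²=16, 5²=25, 6²=36, 7²≡12, 8²≡27, 9²≡7, 10²≡26, 11²≡10, 12²≡33, 13²≡21, 14²≡11, 15²≡3, 16²≡34, 17²≡30, 18²≡28 (mod 37).
So the quadratic residues mod 37 are {1, 3, 4, 7, 9, 10, 11, 12, 16, 21, 25, 26, 27, 28, 30, 33, 34, 36}.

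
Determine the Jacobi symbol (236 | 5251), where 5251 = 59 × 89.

Pull out 2^2: since 5251 ≡ 3 (mod 8), (2/5251) = -1, so (2/5251)^2 = +1.
Reciprocity: 59 ≡ 3 and 5251 ≡ 3 (mod 4), so (59/5251) = −(5251/59).
Reduce top mod 59: now compute (0/59).
Top reduces to 0: gcd > 1, so the symbol is 0.

0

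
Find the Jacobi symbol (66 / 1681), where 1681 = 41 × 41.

Pull out 2: since 1681 ≡ 1 (mod 8), (2/1681) = +1.
Reciprocity: 33 ≡ 1 and 1681 ≡ 1 (mod 4), so (33/1681) = +(1681/33).
Reduce top mod 33: now compute (31/33).
Reciprocity: 31 ≡ 3 and 33 ≡ 1 (mod 4), so (31/33) = +(33/31).
Reduce top mod 31: now compute (2/31).
Pull out 2: since 31 ≡ 7 (mod 8), (2/31) = +1.
Reached (1/31) = 1. Collecting the sign flips along the way, the symbol is +1.

1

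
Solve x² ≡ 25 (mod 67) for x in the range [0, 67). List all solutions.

Since 67 ≡ 3 (mod 4), a square root of 25 is 25^((67+1)/4) = 25^17 mod 67.
Repeated squaring: 25^2≡22, 25^4≡15, 25^8≡24, 25^16≡40 (mod 67).
25^17 = 25^(16+1) ≡ 62 (mod 67).
Check: 62² = 3844 ≡ 25 (mod 67). The two roots are 5 and 62.

5, 62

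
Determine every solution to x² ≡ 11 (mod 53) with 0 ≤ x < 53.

53 ≡ 1 (mod 4), so we find a root by search.
Trying successive values, 8² = 64 ≡ 11 (mod 53). The other root is 53 − 8 = 45.

8, 45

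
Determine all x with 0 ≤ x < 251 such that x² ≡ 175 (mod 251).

Since 251 ≡ 3 (mod 4), a square root of 175 is 175^((251+1)/4) = 175^63 mod 251.
Repeated squaring: 175^2≡3, 175^4≡9, 175^8≡81, 175^16≡35, 175^32≡221 (mod 251).
175^63 = 175^(32+16+8+4+2+1) ≡ 41 (mod 251).
Check: 41² = 1681 ≡ 175 (mod 251). The two roots are 41 and 210.

41, 210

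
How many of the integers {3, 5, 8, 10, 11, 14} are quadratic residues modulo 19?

2

(3/19) = -1 → non-residue.
(5/19) = +1 → QR.
(8/19) = -1 → non-residue.
(10/19) = -1 → non-residue.
(11/19) = +1 → QR.
(14/19) = -1 → non-residue.
Total quadratic residues among the 6: 2.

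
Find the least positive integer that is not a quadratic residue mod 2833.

5

(2/2833) = +1, so 2 is a residue.
(3/2833) = +1, so 3 is a residue.
(4/2833) = +1, so 4 is a residue.
(5/2833) = −1, so 5 is the smallest positive non-residue mod 2833.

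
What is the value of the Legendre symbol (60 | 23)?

Euler's criterion: (60/23) ≡ 14^11 (mod 23).
14^2 ≡ 12 (mod 23)
14^4 ≡ 6 (mod 23)
14^8 ≡ 13 (mod 23)
14^11 = 14^(8+2+1) ≡ 22 (mod 23).
Result is 22 ≡ −1, so (60/23) = −1.

-1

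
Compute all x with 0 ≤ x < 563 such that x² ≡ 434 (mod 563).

Since 563 ≡ 3 (mod 4), a square root of 434 is 434^((563+1)/4) = 434^141 mod 563.
Repeated squaring: 434^2≡314, 434^4≡71, 434^8≡537, 434^16≡113, 434^32≡383, 434^64≡309, 434^128≡334 (mod 563).
434^141 = 434^(128+8+4+1) ≡ 57 (mod 563).
Check: 57² = 3249 ≡ 434 (mod 563). The two roots are 57 and 506.

57, 506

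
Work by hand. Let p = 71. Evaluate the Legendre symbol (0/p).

Top reduces to 0: gcd > 1, so the symbol is 0.

0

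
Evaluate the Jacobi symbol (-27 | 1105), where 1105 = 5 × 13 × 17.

First reduce: -27 ≡ 1078 (mod 1105).
Pull out 2: since 1105 ≡ 1 (mod 8), (2/1105) = +1.
Reciprocity: 539 ≡ 3 and 1105 ≡ 1 (mod 4), so (539/1105) = +(1105/539).
Reduce top mod 539: now compute (27/539).
Reciprocity: 27 ≡ 3 and 539 ≡ 3 (mod 4), so (27/539) = −(539/27).
Reduce top mod 27: now compute (26/27).
Pull out 2: since 27 ≡ 3 (mod 8), (2/27) = -1.
Reciprocity: 13 ≡ 1 and 27 ≡ 3 (mod 4), so (13/27) = +(27/13).
Reduce top mod 13: now compute (1/13).
Reached (1/13) = 1. Collecting the sign flips along the way, the symbol is +1.

1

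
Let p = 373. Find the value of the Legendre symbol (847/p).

1

Euler's criterion: (847/373) ≡ 101^186 (mod 373).
101^2 ≡ 130 (mod 373)
101^4 ≡ 115 (mod 373)
101^8 ≡ 170 (mod 373)
101^16 ≡ 179 (mod 373)
101^32 ≡ 336 (mod 373)
101^64 ≡ 250 (mod 373)
101^128 ≡ 209 (mod 373)
101^186 = 101^(128+32+16+8+2) ≡ 1 (mod 373).
Result is 1, so (847/373) = 1.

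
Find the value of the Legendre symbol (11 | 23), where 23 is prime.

-1

Reciprocity: 11 ≡ 3 and 23 ≡ 3 (mod 4), so (11/23) = −(23/11).
Reduce top mod 11: now compute (1/11).
Reached (1/11) = 1. Collecting the sign flips along the way, the symbol is -1.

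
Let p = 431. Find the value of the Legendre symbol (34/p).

Pull out 2: since 431 ≡ 7 (mod 8), (2/431) = +1.
Reciprocity: 17 ≡ 1 and 431 ≡ 3 (mod 4), so (17/431) = +(431/17).
Reduce top mod 17: now compute (6/17).
Pull out 2: since 17 ≡ 1 (mod 8), (2/17) = +1.
Reciprocity: 3 ≡ 3 and 17 ≡ 1 (mod 4), so (3/17) = +(17/3).
Reduce top mod 3: now compute (2/3).
Pull out 2: since 3 ≡ 3 (mod 8), (2/3) = -1.
Reached (1/3) = 1. Collecting the sign flips along the way, the symbol is -1.

-1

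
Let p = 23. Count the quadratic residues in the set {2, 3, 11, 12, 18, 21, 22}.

4

(2/23) = +1 → QR.
(3/23) = +1 → QR.
(11/23) = -1 → non-residue.
(12/23) = +1 → QR.
(18/23) = +1 → QR.
(21/23) = -1 → non-residue.
(22/23) = -1 → non-residue.
Total quadratic residues among the 7: 4.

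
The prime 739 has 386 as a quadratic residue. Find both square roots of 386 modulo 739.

Since 739 ≡ 3 (mod 4), a square root of 386 is 386^((739+1)/4) = 386^185 mod 739.
Repeated squaring: 386^2≡457, 386^4≡451, 386^8≡176, 386^16≡677, 386^32≡149, 386^64≡31, 386^128≡222 (mod 739).
386^185 = 386^(128+32+16+8+1) ≡ 599 (mod 739).
Check: 599² = 358801 ≡ 386 (mod 739). The two roots are 140 and 599.

140, 599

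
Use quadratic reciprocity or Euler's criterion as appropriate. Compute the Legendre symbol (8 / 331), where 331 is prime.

-1

Pull out 2^3: since 331 ≡ 3 (mod 8), (2/331) = -1, so (2/331)^3 = -1.
Reached (1/331) = 1. Collecting the sign flips along the way, the symbol is -1.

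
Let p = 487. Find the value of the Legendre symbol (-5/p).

First reduce: -5 ≡ 482 (mod 487).
Pull out 2: since 487 ≡ 7 (mod 8), (2/487) = +1.
Reciprocity: 241 ≡ 1 and 487 ≡ 3 (mod 4), so (241/487) = +(487/241).
Reduce top mod 241: now compute (5/241).
Reciprocity: 5 ≡ 1 and 241 ≡ 1 (mod 4), so (5/241) = +(241/5).
Reduce top mod 5: now compute (1/5).
Reached (1/5) = 1. Collecting the sign flips along the way, the symbol is +1.

1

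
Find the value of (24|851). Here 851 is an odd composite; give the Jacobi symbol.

-1

Pull out 2^3: since 851 ≡ 3 (mod 8), (2/851) = -1, so (2/851)^3 = -1.
Reciprocity: 3 ≡ 3 and 851 ≡ 3 (mod 4), so (3/851) = −(851/3).
Reduce top mod 3: now compute (2/3).
Pull out 2: since 3 ≡ 3 (mod 8), (2/3) = -1.
Reached (1/3) = 1. Collecting the sign flips along the way, the symbol is -1.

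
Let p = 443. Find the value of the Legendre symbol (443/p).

0

First reduce: 443 ≡ 0 (mod 443).
Top reduces to 0: gcd > 1, so the symbol is 0.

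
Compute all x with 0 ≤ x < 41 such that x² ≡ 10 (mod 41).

16, 25

41 ≡ 1 (mod 4), so we find a root by search.
Trying successive values, 16² = 256 ≡ 10 (mod 41). The other root is 41 − 16 = 25.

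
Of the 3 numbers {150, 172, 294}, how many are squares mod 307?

2

(150/307) = +1 → QR.
(172/307) = -1 → non-residue.
(294/307) = +1 → QR.
Total quadratic residues among the 3: 2.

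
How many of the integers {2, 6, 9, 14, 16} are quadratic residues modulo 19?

3

(2/19) = -1 → non-residue.
(6/19) = +1 → QR.
(9/19) = +1 → QR.
(14/19) = -1 → non-residue.
(16/19) = +1 → QR.
Total quadratic residues among the 5: 3.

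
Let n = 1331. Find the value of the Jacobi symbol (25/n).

1

Reciprocity: 25 ≡ 1 and 1331 ≡ 3 (mod 4), so (25/1331) = +(1331/25).
Reduce top mod 25: now compute (6/25).
Pull out 2: since 25 ≡ 1 (mod 8), (2/25) = +1.
Reciprocity: 3 ≡ 3 and 25 ≡ 1 (mod 4), so (3/25) = +(25/3).
Reduce top mod 3: now compute (1/3).
Reached (1/3) = 1. Collecting the sign flips along the way, the symbol is +1.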